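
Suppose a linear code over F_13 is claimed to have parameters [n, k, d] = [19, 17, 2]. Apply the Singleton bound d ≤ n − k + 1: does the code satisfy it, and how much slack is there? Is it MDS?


Singleton RHS = n − k + 1 = 3, slack = 1, bound satisfied, not MDS.

Singleton bound: d ≤ n − k + 1.
Here n = 19, k = 17, so n − k + 1 = 3.
Given d = 2, check d ≤ 3: YES.
Slack = (n − k + 1) − d = 1.
The code is NOT MDS (slack = 1 > 0).
Description: the claimed parameters are [19, 17, 2]_13; such a code would be non-MDS.


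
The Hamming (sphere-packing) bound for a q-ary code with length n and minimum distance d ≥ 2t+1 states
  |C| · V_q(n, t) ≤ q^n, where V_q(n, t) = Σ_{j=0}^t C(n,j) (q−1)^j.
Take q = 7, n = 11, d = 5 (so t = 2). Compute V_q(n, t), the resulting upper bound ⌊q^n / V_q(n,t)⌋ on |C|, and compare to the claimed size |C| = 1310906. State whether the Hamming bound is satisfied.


V_q(n, t) = 2047, q^n = 1977326743, Hamming bound = 965963, |C| = 1310906 > bound (violated).

Step 1: Compute V_q(n, t) = Σ_{j=0}^2 C(n, j) (q−1)^j.
  j = 0: C(11,0)·(6)^0 = 1·1 = 1.
  j = 1: C(11,1)·(6)^1 = 11·6 = 66.
  j = 2: C(11,2)·(6)^2 = 55·36 = 1980.
  V_q(n, t) = 1 + 66 + 1980 = 2047.
Step 2: q^n = 7^11 = 1977326743.
Step 3: Hamming bound ⌊q^n / V_q(n,t)⌋ = ⌊1977326743/2047⌋ = 965963.
Step 4: Compare |C| = 1310906 to 965963: violated.
The claimed |C| lies above the Hamming bound, so no 7-ary code of length 11 with d ≥ 5 can have 1310906 codewords.


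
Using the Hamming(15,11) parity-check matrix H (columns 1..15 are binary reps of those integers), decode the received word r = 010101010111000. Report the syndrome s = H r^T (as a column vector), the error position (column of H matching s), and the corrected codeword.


s = (0, 1, 0, 1)^T, error position = 5, corrected codeword c = 010111010111000

Compute s = H r^T mod 2 one row at a time:
  s_1 = 1 + 0 + 1 + 1 + 1 + 0 + 0 + 0 = 4 ≡ 0 (mod 2).
  s_2 = 1 + 0 + 1 + 0 + 1 + 0 + 0 + 0 = 3 ≡ 1 (mod 2).
  s_3 = 1 + 0 + 1 + 0 + 1 + 1 + 0 + 0 = 4 ≡ 0 (mod 2).
  s_4 = 0 + 0 + 0 + 0 + 0 + 1 + 0 + 0 = 1 ≡ 1 (mod 2).
s = (0, 1, 0, 1)^T — this equals column 5 of H (binary 0101), so error is at position 5.
Correct: flip bit 5 of r = 010101010111000 to get c = 010111010111000.


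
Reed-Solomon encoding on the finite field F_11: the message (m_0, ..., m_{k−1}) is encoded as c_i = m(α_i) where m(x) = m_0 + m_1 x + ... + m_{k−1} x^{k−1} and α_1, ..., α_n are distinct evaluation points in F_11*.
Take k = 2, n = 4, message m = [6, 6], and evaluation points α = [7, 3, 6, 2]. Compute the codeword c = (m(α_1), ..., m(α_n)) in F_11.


c = [4, 2, 9, 7]

Message polynomial: m(x) = 6 + 6·x (mod 11).
For each evaluation point α_i, compute m(α_i) mod 11:
  α_1 = 7: Horner steps 6 → 4, so m(7) = 4.
  α_2 = 3: Horner steps 6 → 2, so m(3) = 2.
  α_3 = 6: Horner steps 6 → 9, so m(6) = 9.
  α_4 = 2: Horner steps 6 → 7, so m(2) = 7.
Codeword c = [4, 2, 9, 7] ∈ F_11^4.


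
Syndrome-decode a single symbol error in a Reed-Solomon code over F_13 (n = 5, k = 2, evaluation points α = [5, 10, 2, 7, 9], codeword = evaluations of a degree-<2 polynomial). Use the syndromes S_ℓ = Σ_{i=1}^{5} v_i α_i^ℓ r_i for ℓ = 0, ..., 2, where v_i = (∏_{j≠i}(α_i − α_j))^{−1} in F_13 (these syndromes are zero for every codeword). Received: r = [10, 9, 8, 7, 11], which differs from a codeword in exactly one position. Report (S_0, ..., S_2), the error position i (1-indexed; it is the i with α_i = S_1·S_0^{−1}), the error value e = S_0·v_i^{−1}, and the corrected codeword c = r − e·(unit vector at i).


S = (8, 7, 11), error at position 5, error magnitude e = 7, c = [10, 9, 8, 7, 4].

Step 1: column multipliers v_i = (∏_{j≠i}(α_i − α_j))^{−1} mod 13.
  i = 1 (α = 5): (5−10)(5−2)(5−7)(5−9) = (−5)·3·(−2)·(−4) = −120 ≡ 10, so v_1 = 10^{−1} = 4 (mod 13).
  i = 2 (α = 10): (10−5)(10−2)(10−7)(10−9) = 5·8·3·1 = 120 ≡ 3, so v_2 = 3^{−1} = 9 (mod 13).
  i = 3 (α = 2): (2−5)(2−10)(2−7)(2−9) = (−3)·(−8)·(−5)·(−7) = 840 ≡ 8, so v_3 = 8^{−1} = 5 (mod 13).
  i = 4 (α = 7): (7−5)(7−10)(7−2)(7−9) = 2·(−3)·5·(−2) = 60 ≡ 8, so v_4 = 8^{−1} = 5 (mod 13).
  i = 5 (α = 9): (9−5)(9−10)(9−2)(9−7) = 4·(−1)·7·2 = −56 ≡ 9, so v_5 = 9^{−1} = 3 (mod 13).
  v = [4, 9, 5, 5, 3].
Step 2: syndromes of r = [10, 9, 8, 7, 11] (all sums mod 13).
  S_0 = Σ v_i r_i = 4·10 + 9·9 + 5·8 + 5·7 + 3·11 = 229 ≡ 8.
  S_1 = Σ v_i α_i r_i = 4·5·10 + 9·10·9 + 5·2·8 + 5·7·7 + 3·9·11 = 1632 ≡ 7.
  α_i^2 mod 13 = [12, 9, 4, 10, 3].
  S_2 = Σ v_i α_i^2 r_i = 4·12·10 + 9·9·9 + 5·4·8 + 5·10·7 + 3·3·11 = 1818 ≡ 11.
  S = (8, 7, 11) ≠ 0, so r is not a codeword (an error is present).
Step 3: locate the error. For a single error e at position i, S_ℓ = v_i·e·α_i^ℓ, so α_err = S_1/S_0.
  S_0^{−1} = 8^{−1} = 5 (mod 13), so α_err = 7·5 = 35 ≡ 9 = α_5. Error position i = 5.
  Consistency check: S_2/S_1 = 11·2 = 22 ≡ 9 = α_err ✓ (single-error assumption holds).
Step 4: error magnitude e = S_0/v_5 = S_0·∏_{j≠5}(α_5 − α_j) = 8·9 = 72 ≡ 7 (mod 13).
Step 5: correct position 5: c_5 = r_5 − e = 11 − 7 ≡ 4 (mod 13). Hence c = [10, 9, 8, 7, 4].
  Check: interpolating c through the α_i gives m(x) = 11 + 5·x (degree < 2) with m(α_i) = c_i for every i, so c is indeed a codeword.


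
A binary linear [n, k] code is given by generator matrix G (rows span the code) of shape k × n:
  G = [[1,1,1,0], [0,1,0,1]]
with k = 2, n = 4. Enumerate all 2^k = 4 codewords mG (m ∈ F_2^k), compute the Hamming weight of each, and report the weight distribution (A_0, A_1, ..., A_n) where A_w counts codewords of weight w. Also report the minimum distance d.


Weight distribution: A_0 = 1, A_2 = 1, A_3 = 2. Minimum distance d = 2.

Enumerate all 2^2 = 4 messages m ∈ F_2^2.
For each, compute codeword c = mG in F_2^4, then tally its weight.
  m = 00 → c = 0000, weight = 0.
  m = 10 → c = 1110, weight = 3.
  m = 01 → c = 0101, weight = 2.
  m = 11 → c = 1011, weight = 3.
Tally weights:
  weight 0: 1 codewords.
  weight 2: 1 codewords.
  weight 3: 2 codewords.
Minimum distance d = smallest w > 0 with A_w > 0 = 2.
Sanity: Σ A_w = 4 = 2^2 = 4 ✓.


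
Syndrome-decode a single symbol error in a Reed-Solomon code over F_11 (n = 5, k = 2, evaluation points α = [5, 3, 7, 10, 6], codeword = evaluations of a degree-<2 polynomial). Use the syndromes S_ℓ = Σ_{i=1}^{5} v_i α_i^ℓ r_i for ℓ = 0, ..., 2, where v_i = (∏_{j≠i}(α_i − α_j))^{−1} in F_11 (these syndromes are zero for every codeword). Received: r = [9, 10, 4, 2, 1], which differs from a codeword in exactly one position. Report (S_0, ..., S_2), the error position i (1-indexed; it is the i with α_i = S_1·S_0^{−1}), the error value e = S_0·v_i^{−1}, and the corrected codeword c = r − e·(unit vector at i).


S = (6, 7, 10), error at position 2, error magnitude e = 7, c = [9, 3, 4, 2, 1].

Step 1: column multipliers v_i = (∏_{j≠i}(α_i − α_j))^{−1} mod 11.
  i = 1 (α = 5): (5−3)(5−7)(5−10)(5−6) = 2·(−2)·(−5)·(−1) = −20 ≡ 2, so v_1 = 2^{−1} = 6 (mod 11).
  i = 2 (α = 3): (3−5)(3−7)(3−10)(3−6) = (−2)·(−4)·(−7)·(−3) = 168 ≡ 3, so v_2 = 3^{−1} = 4 (mod 11).
  i = 3 (α = 7): (7−5)(7−3)(7−10)(7−6) = 2·4·(−3)·1 = −24 ≡ 9, so v_3 = 9^{−1} = 5 (mod 11).
  i = 4 (α = 10): (10−5)(10−3)(10−7)(10−6) = 5·7·3·4 = 420 ≡ 2, so v_4 = 2^{−1} = 6 (mod 11).
  i = 5 (α = 6): (6−5)(6−3)(6−7)(6−10) = 1·3·(−1)·(−4) = 12 ≡ 1, so v_5 = 1^{−1} = 1 (mod 11).
  v = [6, 4, 5, 6, 1].
Step 2: syndromes of r = [9, 10, 4, 2, 1] (all sums mod 11).
  S_0 = Σ v_i r_i = 6·9 + 4·10 + 5·4 + 6·2 + 1·1 = 127 ≡ 6.
  S_1 = Σ v_i α_i r_i = 6·5·9 + 4·3·10 + 5·7·4 + 6·10·2 + 1·6·1 = 656 ≡ 7.
  α_i^2 mod 11 = [3, 9, 5, 1, 3].
  S_2 = Σ v_i α_i^2 r_i = 6·3·9 + 4·9·10 + 5·5·4 + 6·1·2 + 1·3·1 = 637 ≡ 10.
  S = (6, 7, 10) ≠ 0, so r is not a codeword (an error is present).
Step 3: locate the error. For a single error e at position i, S_ℓ = v_i·e·α_i^ℓ, so α_err = S_1/S_0.
  S_0^{−1} = 6^{−1} = 2 (mod 11), so α_err = 7·2 = 14 ≡ 3 = α_2. Error position i = 2.
  Consistency check: S_2/S_1 = 10·8 = 80 ≡ 3 = α_err ✓ (single-error assumption holds).
Step 4: error magnitude e = S_0/v_2 = S_0·∏_{j≠2}(α_2 − α_j) = 6·3 = 18 ≡ 7 (mod 11).
Step 5: correct position 2: c_2 = r_2 − e = 10 − 7 ≡ 3 (mod 11). Hence c = [9, 3, 4, 2, 1].
  Check: interpolating c through the α_i gives m(x) = 5 + 3·x (degree < 2) with m(α_i) = c_i for every i, so c is indeed a codeword.


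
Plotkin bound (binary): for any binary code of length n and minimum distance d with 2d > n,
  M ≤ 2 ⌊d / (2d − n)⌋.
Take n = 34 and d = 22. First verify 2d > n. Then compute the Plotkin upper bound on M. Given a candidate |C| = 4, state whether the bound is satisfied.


Plotkin bound M ≤ 4; given |C| = 4 ≤ bound (satisfied).

Check applicability: 2d = 44, n = 34.
2d − n = 10 > 0, so Plotkin applies.
Compute d/(2d−n) = 22/10 ≈ 2.2000.
⌊d/(2d−n)⌋ = 2.
Plotkin bound: M ≤ 2·2 = 4.
Given |C| = 4, check: satisfied.
This |C| is at the Plotkin bound.


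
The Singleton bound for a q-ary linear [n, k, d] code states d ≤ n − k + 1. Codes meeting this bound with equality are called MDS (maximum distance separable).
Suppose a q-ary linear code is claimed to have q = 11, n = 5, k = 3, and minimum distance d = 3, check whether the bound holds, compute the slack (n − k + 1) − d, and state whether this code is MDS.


Singleton RHS = n − k + 1 = 3, slack = 0, bound satisfied, MDS.

Singleton bound: d ≤ n − k + 1.
Here n = 5, k = 3, so n − k + 1 = 3.
Given d = 3, check d ≤ 3: YES.
Slack = (n − k + 1) − d = 0.
The code is MDS (slack = 0).
Description: the claimed parameters are [5, 3, 3]_11; such a code would be MDS (meets Singleton bound).


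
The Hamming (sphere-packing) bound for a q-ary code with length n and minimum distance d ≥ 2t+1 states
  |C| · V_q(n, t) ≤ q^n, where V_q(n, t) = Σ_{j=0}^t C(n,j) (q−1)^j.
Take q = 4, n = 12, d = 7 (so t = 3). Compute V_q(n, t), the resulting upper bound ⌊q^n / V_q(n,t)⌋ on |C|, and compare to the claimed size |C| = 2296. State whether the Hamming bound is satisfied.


V_q(n, t) = 6571, q^n = 16777216, Hamming bound = 2553, |C| = 2296 ≤ bound (satisfied).

Step 1: Compute V_q(n, t) = Σ_{j=0}^3 C(n, j) (q−1)^j.
  j = 0: C(12,0)·(3)^0 = 1·1 = 1.
  j = 1: C(12,1)·(3)^1 = 12·3 = 36.
  j = 2: C(12,2)·(3)^2 = 66·9 = 594.
  j = 3: C(12,3)·(3)^3 = 220·27 = 5940.
  V_q(n, t) = 1 + 36 + 594 + 5940 = 6571.
Step 2: q^n = 4^12 = 16777216.
Step 3: Hamming bound ⌊q^n / V_q(n,t)⌋ = ⌊16777216/6571⌋ = 2553.
Step 4: Compare |C| = 2296 to 2553: satisfied.
The claimed |C| lies below the Hamming bound.


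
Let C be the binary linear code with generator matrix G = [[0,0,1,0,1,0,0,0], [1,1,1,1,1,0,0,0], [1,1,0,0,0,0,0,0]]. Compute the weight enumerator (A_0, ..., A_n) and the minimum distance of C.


Weight distribution: A_0 = 1, A_1 = 1, A_2 = 2, A_3 = 2, A_4 = 1, A_5 = 1. Minimum distance d = 1.

Enumerate all 2^3 = 8 messages m ∈ F_2^3.
For each, compute codeword c = mG in F_2^8, then tally its weight.
  m = 000 → c = 00000000, weight = 0.
  m = 100 → c = 00101000, weight = 2.
  m = 010 → c = 11111000, weight = 5.
  m = 110 → c = 11010000, weight = 3.
  m = 001 → c = 11000000, weight = 2.
  m = 101 → c = 11101000, weight = 4.
  m = 011 → c = 00111000, weight = 3.
  m = 111 → c = 00010000, weight = 1.
Tally weights:
  weight 0: 1 codewords.
  weight 1: 1 codewords.
  weight 2: 2 codewords.
  weight 3: 2 codewords.
  weight 4: 1 codewords.
  weight 5: 1 codewords.
Minimum distance d = smallest w > 0 with A_w > 0 = 1.
Sanity: Σ A_w = 8 = 2^3 = 8 ✓.


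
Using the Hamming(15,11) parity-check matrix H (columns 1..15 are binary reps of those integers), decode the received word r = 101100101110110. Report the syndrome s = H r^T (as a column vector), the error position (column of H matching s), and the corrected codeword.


s = (1, 0, 1, 0)^T, error position = 10, corrected codeword c = 101100101010110

Compute s = H r^T mod 2 one row at a time:
  s_1 = 0 + 1 + 1 + 1 + 0 + 1 + 1 + 0 = 5 ≡ 1 (mod 2).
  s_2 = 1 + 0 + 0 + 1 + 0 + 1 + 1 + 0 = 4 ≡ 0 (mod 2).
  s_3 = 0 + 1 + 0 + 1 + 1 + 1 + 1 + 0 = 5 ≡ 1 (mod 2).
  s_4 = 1 + 1 + 0 + 1 + 1 + 1 + 1 + 0 = 6 ≡ 0 (mod 2).
s = (1, 0, 1, 0)^T — this equals column 10 of H (binary 1010), so error is at position 10.
Correct: flip bit 10 of r = 101100101110110 to get c = 101100101010110.


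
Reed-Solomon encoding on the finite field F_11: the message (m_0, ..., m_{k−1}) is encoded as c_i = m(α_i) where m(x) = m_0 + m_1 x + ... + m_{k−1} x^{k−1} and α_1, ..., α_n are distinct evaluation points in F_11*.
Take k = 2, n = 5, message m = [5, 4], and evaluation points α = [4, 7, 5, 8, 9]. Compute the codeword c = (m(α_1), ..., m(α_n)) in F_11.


c = [10, 0, 3, 4, 8]

Message polynomial: m(x) = 5 + 4·x (mod 11).
For each evaluation point α_i, compute m(α_i) mod 11:
  α_1 = 4: Horner steps 4 → 10, so m(4) = 10.
  α_2 = 7: Horner steps 4 → 0, so m(7) = 0.
  α_3 = 5: Horner steps 4 → 3, so m(5) = 3.
  α_4 = 8: Horner steps 4 → 4, so m(8) = 4.
  α_5 = 9: Horner steps 4 → 8, so m(9) = 8.
Codeword c = [10, 0, 3, 4, 8] ∈ F_11^5.


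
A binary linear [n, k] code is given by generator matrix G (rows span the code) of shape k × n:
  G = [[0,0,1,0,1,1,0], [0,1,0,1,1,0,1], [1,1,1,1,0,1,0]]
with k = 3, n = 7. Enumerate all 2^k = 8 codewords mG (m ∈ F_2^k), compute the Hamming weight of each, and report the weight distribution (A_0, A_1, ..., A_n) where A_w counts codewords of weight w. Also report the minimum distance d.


Weight distribution: A_0 = 1, A_2 = 1, A_3 = 1, A_4 = 2, A_5 = 3. Minimum distance d = 2.

Enumerate all 2^3 = 8 messages m ∈ F_2^3.
For each, compute codeword c = mG in F_2^7, then tally its weight.
  m = 000 → c = 0000000, weight = 0.
  m = 100 → c = 0010110, weight = 3.
  m = 010 → c = 0101101, weight = 4.
  m = 110 → c = 0111011, weight = 5.
  m = 001 → c = 1111010, weight = 5.
  m = 101 → c = 1101100, weight = 4.
  m = 011 → c = 1010111, weight = 5.
  m = 111 → c = 1000001, weight = 2.
Tally weights:
  weight 0: 1 codewords.
  weight 2: 1 codewords.
  weight 3: 1 codewords.
  weight 4: 2 codewords.
  weight 5: 3 codewords.
Minimum distance d = smallest w > 0 with A_w > 0 = 2.
Sanity: Σ A_w = 8 = 2^3 = 8 ✓.


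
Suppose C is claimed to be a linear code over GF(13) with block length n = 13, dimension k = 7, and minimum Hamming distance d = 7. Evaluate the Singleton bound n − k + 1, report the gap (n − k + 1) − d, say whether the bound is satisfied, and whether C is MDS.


Singleton RHS = n − k + 1 = 7, slack = 0, bound satisfied, MDS.

Singleton bound: d ≤ n − k + 1.
Here n = 13, k = 7, so n − k + 1 = 7.
Given d = 7, check d ≤ 7: YES.
Slack = (n − k + 1) − d = 0.
The code is MDS (slack = 0).
Description: the claimed parameters are [13, 7, 7]_13; such a code would be MDS (meets Singleton bound).


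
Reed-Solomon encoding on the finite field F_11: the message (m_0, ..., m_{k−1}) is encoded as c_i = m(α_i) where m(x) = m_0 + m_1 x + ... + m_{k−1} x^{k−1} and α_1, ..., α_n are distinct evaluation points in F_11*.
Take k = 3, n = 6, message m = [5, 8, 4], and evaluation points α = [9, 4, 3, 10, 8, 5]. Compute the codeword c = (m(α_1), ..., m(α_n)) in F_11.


c = [5, 2, 10, 1, 6, 2]

Message polynomial: m(x) = 5 + 8·x + 4·x^2 (mod 11).
For each evaluation point α_i, compute m(α_i) mod 11:
  α_1 = 9: Horner steps 4 → 0 → 5, so m(9) = 5.
  α_2 = 4: Horner steps 4 → 2 → 2, so m(4) = 2.
  α_3 = 3: Horner steps 4 → 9 → 10, so m(3) = 10.
  α_4 = 10: Horner steps 4 → 4 → 1, so m(10) = 1.
  α_5 = 8: Horner steps 4 → 7 → 6, so m(8) = 6.
  α_6 = 5: Horner steps 4 → 6 → 2, so m(5) = 2.
Codeword c = [5, 2, 10, 1, 6, 2] ∈ F_11^6.


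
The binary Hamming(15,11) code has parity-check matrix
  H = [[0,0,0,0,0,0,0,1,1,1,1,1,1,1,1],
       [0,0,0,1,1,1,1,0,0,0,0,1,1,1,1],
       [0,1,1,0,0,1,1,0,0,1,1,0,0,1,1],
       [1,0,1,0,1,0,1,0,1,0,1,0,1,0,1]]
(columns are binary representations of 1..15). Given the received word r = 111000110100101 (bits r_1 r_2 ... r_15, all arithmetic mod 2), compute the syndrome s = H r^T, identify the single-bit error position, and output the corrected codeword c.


s = (0, 1, 1, 1)^T, error position = 7, corrected codeword c = 111000010100101

Compute s = H r^T mod 2 one row at a time:
  s_1 = 1 + 0 + 1 + 0 + 0 + 1 + 0 + 1 = 4 ≡ 0 (mod 2).
  s_2 = 0 + 0 + 0 + 1 + 0 + 1 + 0 + 1 = 3 ≡ 1 (mod 2).
  s_3 = 1 + 1 + 0 + 1 + 1 + 0 + 0 + 1 = 5 ≡ 1 (mod 2).
  s_4 = 1 + 1 + 0 + 1 + 0 + 0 + 1 + 1 = 5 ≡ 1 (mod 2).
s = (0, 1, 1, 1)^T — this equals column 7 of H (binary 0111), so error is at position 7.
Correct: flip bit 7 of r = 111000110100101 to get c = 111000010100101.


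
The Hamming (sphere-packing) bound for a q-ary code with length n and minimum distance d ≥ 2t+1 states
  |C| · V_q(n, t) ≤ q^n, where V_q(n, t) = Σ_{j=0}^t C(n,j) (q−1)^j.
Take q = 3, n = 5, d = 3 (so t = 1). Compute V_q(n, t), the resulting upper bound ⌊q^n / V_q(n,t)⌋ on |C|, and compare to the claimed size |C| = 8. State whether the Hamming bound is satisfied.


V_q(n, t) = 11, q^n = 243, Hamming bound = 22, |C| = 8 ≤ bound (satisfied).

Step 1: Compute V_q(n, t) = Σ_{j=0}^1 C(n, j) (q−1)^j.
  j = 0: C(5,0)·(2)^0 = 1·1 = 1.
  j = 1: C(5,1)·(2)^1 = 5·2 = 10.
  V_q(n, t) = 1 + 10 = 11.
Step 2: q^n = 3^5 = 243.
Step 3: Hamming bound ⌊q^n / V_q(n,t)⌋ = ⌊243/11⌋ = 22.
Step 4: Compare |C| = 8 to 22: satisfied.
The claimed |C| lies below the Hamming bound.


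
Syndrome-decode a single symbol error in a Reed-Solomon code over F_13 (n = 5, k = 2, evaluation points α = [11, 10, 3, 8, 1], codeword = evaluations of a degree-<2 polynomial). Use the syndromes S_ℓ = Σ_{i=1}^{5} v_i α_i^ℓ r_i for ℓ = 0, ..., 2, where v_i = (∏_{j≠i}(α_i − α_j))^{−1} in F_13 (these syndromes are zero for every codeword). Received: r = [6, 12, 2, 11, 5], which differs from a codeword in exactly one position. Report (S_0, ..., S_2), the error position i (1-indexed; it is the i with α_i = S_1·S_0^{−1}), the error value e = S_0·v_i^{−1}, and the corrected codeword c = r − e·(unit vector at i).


S = (9, 9, 9), error at position 5, error magnitude e = 4, c = [6, 12, 2, 11, 1].

Step 1: column multipliers v_i = (∏_{j≠i}(α_i − α_j))^{−1} mod 13.
  i = 1 (α = 11): (11−10)(11−3)(11−8)(11−1) = 1·8·3·10 = 240 ≡ 6, so v_1 = 6^{−1} = 11 (mod 13).
  i = 2 (α = 10): (10−11)(10−3)(10−8)(10−1) = (−1)·7·2·9 = −126 ≡ 4, so v_2 = 4^{−1} = 10 (mod 13).
  i = 3 (α = 3): (3−11)(3−10)(3−8)(3−1) = (−8)·(−7)·(−5)·2 = −560 ≡ 12, so v_3 = 12^{−1} = 12 (mod 13).
  i = 4 (α = 8): (8−11)(8−10)(8−3)(8−1) = (−3)·(−2)·5·7 = 210 ≡ 2, so v_4 = 2^{−1} = 7 (mod 13).
  i = 5 (α = 1): (1−11)(1−10)(1−3)(1−8) = (−10)·(−9)·(−2)·(−7) = 1260 ≡ 12, so v_5 = 12^{−1} = 12 (mod 13).
  v = [11, 10, 12, 7, 12].
Step 2: syndromes of r = [6, 12, 2, 11, 5] (all sums mod 13).
  S_0 = Σ v_i r_i = 11·6 + 10·12 + 12·2 + 7·11 + 12·5 = 347 ≡ 9.
  S_1 = Σ v_i α_i r_i = 11·11·6 + 10·10·12 + 12·3·2 + 7·8·11 + 12·1·5 = 2674 ≡ 9.
  α_i^2 mod 13 = [4, 9, 9, 12, 1].
  S_2 = Σ v_i α_i^2 r_i = 11·4·6 + 10·9·12 + 12·9·2 + 7·12·11 + 12·1·5 = 2544 ≡ 9.
  S = (9, 9, 9) ≠ 0, so r is not a codeword (an error is present).
Step 3: locate the error. For a single error e at position i, S_ℓ = v_i·e·α_i^ℓ, so α_err = S_1/S_0.
  S_0^{−1} = 9^{−1} = 3 (mod 13), so α_err = 9·3 = 27 ≡ 1 = α_5. Error position i = 5.
  Consistency check: S_2/S_1 = 9·3 = 27 ≡ 1 = α_err ✓ (single-error assumption holds).
Step 4: error magnitude e = S_0/v_5 = S_0·∏_{j≠5}(α_5 − α_j) = 9·12 = 108 ≡ 4 (mod 13).
Step 5: correct position 5: c_5 = r_5 − e = 5 − 4 ≡ 1 (mod 13). Hence c = [6, 12, 2, 11, 1].
  Check: interpolating c through the α_i gives m(x) = 7 + 7·x (degree < 2) with m(α_i) = c_i for every i, so c is indeed a codeword.


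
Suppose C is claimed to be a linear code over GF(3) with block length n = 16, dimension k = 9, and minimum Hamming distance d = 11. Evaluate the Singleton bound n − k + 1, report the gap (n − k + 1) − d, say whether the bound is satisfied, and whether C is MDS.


Singleton RHS = n − k + 1 = 8, slack = -3, bound violated (no such code; not MDS).

Singleton bound: d ≤ n − k + 1.
Here n = 16, k = 9, so n − k + 1 = 8.
Given d = 11, check d ≤ 8: NO.
Slack = (n − k + 1) − d = -3.
The slack is negative: d = 11 exceeds n − k + 1 = 8 by 3, so the Singleton bound is violated and no linear [16, 9, 11]_3 code can exist. In particular it is not MDS (MDS requires d = n − k + 1 exactly).
Description: the claimed parameters are [16, 9, 11]_3; such a code would be impossible (violates the Singleton bound).


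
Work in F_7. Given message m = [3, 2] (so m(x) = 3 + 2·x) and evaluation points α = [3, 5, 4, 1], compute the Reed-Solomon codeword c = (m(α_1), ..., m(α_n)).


c = [2, 6, 4, 5]

Message polynomial: m(x) = 3 + 2·x (mod 7).
For each evaluation point α_i, compute m(α_i) mod 7:
  α_1 = 3: Horner steps 2 → 2, so m(3) = 2.
  α_2 = 5: Horner steps 2 → 6, so m(5) = 6.
  α_3 = 4: Horner steps 2 → 4, so m(4) = 4.
  α_4 = 1: Horner steps 2 → 5, so m(1) = 5.
Codeword c = [2, 6, 4, 5] ∈ F_7^4.


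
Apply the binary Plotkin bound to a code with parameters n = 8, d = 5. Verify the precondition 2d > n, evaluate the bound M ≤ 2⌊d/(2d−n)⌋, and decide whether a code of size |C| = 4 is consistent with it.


Plotkin bound M ≤ 4; given |C| = 4 ≤ bound (satisfied).

Check applicability: 2d = 10, n = 8.
2d − n = 2 > 0, so Plotkin applies.
Compute d/(2d−n) = 5/2 ≈ 2.5000.
⌊d/(2d−n)⌋ = 2.
Plotkin bound: M ≤ 2·2 = 4.
Given |C| = 4, check: satisfied.
This |C| is at the Plotkin bound.


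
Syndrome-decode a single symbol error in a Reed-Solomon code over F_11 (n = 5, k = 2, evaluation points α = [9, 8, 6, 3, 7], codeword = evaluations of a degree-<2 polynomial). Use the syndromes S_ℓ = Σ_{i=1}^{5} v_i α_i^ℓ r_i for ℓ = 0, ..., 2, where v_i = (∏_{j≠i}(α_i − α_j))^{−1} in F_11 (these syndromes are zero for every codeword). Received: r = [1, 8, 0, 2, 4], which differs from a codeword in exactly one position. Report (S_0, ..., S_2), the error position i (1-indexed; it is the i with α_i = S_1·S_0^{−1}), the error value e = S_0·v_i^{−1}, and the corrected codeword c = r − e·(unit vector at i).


S = (10, 8, 2), error at position 4, error magnitude e = 3, c = [1, 8, 0, 10, 4].

Step 1: column multipliers v_i = (∏_{j≠i}(α_i − α_j))^{−1} mod 11.
  i = 1 (α = 9): (9−8)(9−6)(9−3)(9−7) = 1·3·6·2 = 36 ≡ 3, so v_1 = 3^{−1} = 4 (mod 11).
  i = 2 (α = 8): (8−9)(8−6)(8−3)(8−7) = (−1)·2·5·1 = −10 ≡ 1, so v_2 = 1^{−1} = 1 (mod 11).
  i = 3 (α = 6): (6−9)(6−8)(6−3)(6−7) = (−3)·(−2)·3·(−1) = −18 ≡ 4, so v_3 = 4^{−1} = 3 (mod 11).
  i = 4 (α = 3): (3−9)(3−8)(3−6)(3−7) = (−6)·(−5)·(−3)·(−4) = 360 ≡ 8, so v_4 = 8^{−1} = 7 (mod 11).
  i = 5 (α = 7): (7−9)(7−8)(7−6)(7−3) = (−2)·(−1)·1·4 = 8 ≡ 8, so v_5 = 8^{−1} = 7 (mod 11).
  v = [4, 1, 3, 7, 7].
Step 2: syndromes of r = [1, 8, 0, 2, 4] (all sums mod 11).
  S_0 = Σ v_i r_i = 4·1 + 1·8 + 3·0 + 7·2 + 7·4 = 54 ≡ 10.
  S_1 = Σ v_i α_i r_i = 4·9·1 + 1·8·8 + 3·6·0 + 7·3·2 + 7·7·4 = 338 ≡ 8.
  α_i^2 mod 11 = [4, 9, 3, 9, 5].
  S_2 = Σ v_i α_i^2 r_i = 4·4·1 + 1·9·8 + 3·3·0 + 7·9·2 + 7·5·4 = 354 ≡ 2.
  S = (10, 8, 2) ≠ 0, so r is not a codeword (an error is present).
Step 3: locate the error. For a single error e at position i, S_ℓ = v_i·e·α_i^ℓ, so α_err = S_1/S_0.
  S_0^{−1} = 10^{−1} = 10 (mod 11), so α_err = 8·10 = 80 ≡ 3 = α_4. Error position i = 4.
  Consistency check: S_2/S_1 = 2·7 = 14 ≡ 3 = α_err ✓ (single-error assumption holds).
Step 4: error magnitude e = S_0/v_4 = S_0·∏_{j≠4}(α_4 − α_j) = 10·8 = 80 ≡ 3 (mod 11).
Step 5: correct position 4: c_4 = r_4 − e = 2 − 3 ≡ 10 (mod 11). Hence c = [1, 8, 0, 10, 4].
  Check: interpolating c through the α_i gives m(x) = 9 + 4·x (degree < 2) with m(α_i) = c_i for every i, so c is indeed a codeword.


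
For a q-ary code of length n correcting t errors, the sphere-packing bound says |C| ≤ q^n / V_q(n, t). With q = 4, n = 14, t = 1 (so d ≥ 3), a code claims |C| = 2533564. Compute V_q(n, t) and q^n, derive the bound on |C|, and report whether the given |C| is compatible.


V_q(n, t) = 43, q^n = 268435456, Hamming bound = 6242685, |C| = 2533564 ≤ bound (satisfied).

Step 1: Compute V_q(n, t) = Σ_{j=0}^1 C(n, j) (q−1)^j.
  j = 0: C(14,0)·(3)^0 = 1·1 = 1.
  j = 1: C(14,1)·(3)^1 = 14·3 = 42.
  V_q(n, t) = 1 + 42 = 43.
Step 2: q^n = 4^14 = 268435456.
Step 3: Hamming bound ⌊q^n / V_q(n,t)⌋ = ⌊268435456/43⌋ = 6242685.
Step 4: Compare |C| = 2533564 to 6242685: satisfied.
The claimed |C| lies below the Hamming bound.


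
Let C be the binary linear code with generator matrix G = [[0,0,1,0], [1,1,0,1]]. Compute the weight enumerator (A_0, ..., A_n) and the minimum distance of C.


Weight distribution: A_0 = 1, A_1 = 1, A_3 = 1, A_4 = 1. Minimum distance d = 1.

Enumerate all 2^2 = 4 messages m ∈ F_2^2.
For each, compute codeword c = mG in F_2^4, then tally its weight.
  m = 00 → c = 0000, weight = 0.
  m = 10 → c = 0010, weight = 1.
  m = 01 → c = 1101, weight = 3.
  m = 11 → c = 1111, weight = 4.
Tally weights:
  weight 0: 1 codewords.
  weight 1: 1 codewords.
  weight 3: 1 codewords.
  weight 4: 1 codewords.
Minimum distance d = smallest w > 0 with A_w > 0 = 1.
Sanity: Σ A_w = 4 = 2^2 = 4 ✓.


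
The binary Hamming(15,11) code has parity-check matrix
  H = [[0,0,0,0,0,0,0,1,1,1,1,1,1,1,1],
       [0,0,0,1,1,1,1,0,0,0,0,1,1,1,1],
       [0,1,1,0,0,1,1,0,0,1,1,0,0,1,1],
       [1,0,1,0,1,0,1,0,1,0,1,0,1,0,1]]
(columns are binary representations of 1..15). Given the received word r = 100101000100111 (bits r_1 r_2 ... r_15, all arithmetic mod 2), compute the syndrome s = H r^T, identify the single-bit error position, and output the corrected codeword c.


s = (0, 1, 0, 1)^T, error position = 5, corrected codeword c = 100111000100111

Compute s = H r^T mod 2 one row at a time:
  s_1 = 0 + 0 + 1 + 0 + 0 + 1 + 1 + 1 = 4 ≡ 0 (mod 2).
  s_2 = 1 + 0 + 1 + 0 + 0 + 1 + 1 + 1 = 5 ≡ 1 (mod 2).
  s_3 = 0 + 0 + 1 + 0 + 1 + 0 + 1 + 1 = 4 ≡ 0 (mod 2).
  s_4 = 1 + 0 + 0 + 0 + 0 + 0 + 1 + 1 = 3 ≡ 1 (mod 2).
s = (0, 1, 0, 1)^T — this equals column 5 of H (binary 0101), so error is at position 5.
Correct: flip bit 5 of r = 100101000100111 to get c = 100111000100111.


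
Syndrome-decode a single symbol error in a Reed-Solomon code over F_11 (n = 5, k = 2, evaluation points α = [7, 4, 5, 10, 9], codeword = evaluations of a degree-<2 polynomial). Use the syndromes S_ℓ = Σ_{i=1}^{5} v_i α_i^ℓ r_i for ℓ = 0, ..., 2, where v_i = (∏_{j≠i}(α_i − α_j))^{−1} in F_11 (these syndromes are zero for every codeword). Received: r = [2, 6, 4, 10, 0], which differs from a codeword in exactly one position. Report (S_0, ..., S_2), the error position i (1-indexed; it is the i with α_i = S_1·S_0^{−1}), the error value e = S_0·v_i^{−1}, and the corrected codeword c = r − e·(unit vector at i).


S = (6, 2, 8), error at position 2, error magnitude e = 1, c = [2, 5, 4, 10, 0].

Step 1: column multipliers v_i = (∏_{j≠i}(α_i − α_j))^{−1} mod 11.
  i = 1 (α = 7): (7−4)(7−5)(7−10)(7−9) = 3·2·(−3)·(−2) = 36 ≡ 3, so v_1 = 3^{−1} = 4 (mod 11).
  i = 2 (α = 4): (4−7)(4−5)(4−10)(4−9) = (−3)·(−1)·(−6)·(−5) = 90 ≡ 2, so v_2 = 2^{−1} = 6 (mod 11).
  i = 3 (α = 5): (5−7)(5−4)(5−10)(5−9) = (−2)·1·(−5)·(−4) = −40 ≡ 4, so v_3 = 4^{−1} = 3 (mod 11).
  i = 4 (α = 10): (10−7)(10−4)(10−5)(10−9) = 3·6·5·1 = 90 ≡ 2, so v_4 = 2^{−1} = 6 (mod 11).
  i = 5 (α = 9): (9−7)(9−4)(9−5)(9−10) = 2·5·4·(−1) = −40 ≡ 4, so v_5 = 4^{−1} = 3 (mod 11).
  v = [4, 6, 3, 6, 3].
Step 2: syndromes of r = [2, 6, 4, 10, 0] (all sums mod 11).
  S_0 = Σ v_i r_i = 4·2 + 6·6 + 3·4 + 6·10 + 3·0 = 116 ≡ 6.
  S_1 = Σ v_i α_i r_i = 4·7·2 + 6·4·6 + 3·5·4 + 6·10·10 + 3·9·0 = 860 ≡ 2.
  α_i^2 mod 11 = [5, 5, 3, 1, 4].
  S_2 = Σ v_i α_i^2 r_i = 4·5·2 + 6·5·6 + 3·3·4 + 6·1·10 + 3·4·0 = 316 ≡ 8.
  S = (6, 2, 8) ≠ 0, so r is not a codeword (an error is present).
Step 3: locate the error. For a single error e at position i, S_ℓ = v_i·e·α_i^ℓ, so α_err = S_1/S_0.
  S_0^{−1} = 6^{−1} = 2 (mod 11), so α_err = 2·2 = 4 ≡ 4 = α_2. Error position i = 2.
  Consistency check: S_2/S_1 = 8·6 = 48 ≡ 4 = α_err ✓ (single-error assumption holds).
Step 4: error magnitude e = S_0/v_2 = S_0·∏_{j≠2}(α_2 − α_j) = 6·2 = 12 ≡ 1 (mod 11).
Step 5: correct position 2: c_2 = r_2 − e = 6 − 1 ≡ 5 (mod 11). Hence c = [2, 5, 4, 10, 0].
  Check: interpolating c through the α_i gives m(x) = 9 + 10·x (degree < 2) with m(α_i) = c_i for every i, so c is indeed a codeword.


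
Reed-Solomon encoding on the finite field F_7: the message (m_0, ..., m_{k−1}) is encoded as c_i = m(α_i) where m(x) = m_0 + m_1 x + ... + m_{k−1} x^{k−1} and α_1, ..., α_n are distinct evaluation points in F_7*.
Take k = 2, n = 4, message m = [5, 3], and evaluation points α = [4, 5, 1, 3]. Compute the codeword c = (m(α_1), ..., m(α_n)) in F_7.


c = [3, 6, 1, 0]

Message polynomial: m(x) = 5 + 3·x (mod 7).
For each evaluation point α_i, compute m(α_i) mod 7:
  α_1 = 4: Horner steps 3 → 3, so m(4) = 3.
  α_2 = 5: Horner steps 3 → 6, so m(5) = 6.
  α_3 = 1: Horner steps 3 → 1, so m(1) = 1.
  α_4 = 3: Horner steps 3 → 0, so m(3) = 0.
Codeword c = [3, 6, 1, 0] ∈ F_7^4.


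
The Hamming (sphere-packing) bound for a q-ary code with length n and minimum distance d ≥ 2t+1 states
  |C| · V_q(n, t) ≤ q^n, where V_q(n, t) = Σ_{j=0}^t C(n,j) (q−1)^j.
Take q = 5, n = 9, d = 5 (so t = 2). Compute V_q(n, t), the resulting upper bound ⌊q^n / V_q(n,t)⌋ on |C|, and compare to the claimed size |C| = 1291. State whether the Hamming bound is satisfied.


V_q(n, t) = 613, q^n = 1953125, Hamming bound = 3186, |C| = 1291 ≤ bound (satisfied).

Step 1: Compute V_q(n, t) = Σ_{j=0}^2 C(n, j) (q−1)^j.
  j = 0: C(9,0)·(4)^0 = 1·1 = 1.
  j = 1: C(9,1)·(4)^1 = 9·4 = 36.
  j = 2: C(9,2)·(4)^2 = 36·16 = 576.
  V_q(n, t) = 1 + 36 + 576 = 613.
Step 2: q^n = 5^9 = 1953125.
Step 3: Hamming bound ⌊q^n / V_q(n,t)⌋ = ⌊1953125/613⌋ = 3186.
Step 4: Compare |C| = 1291 to 3186: satisfied.
The claimed |C| lies below the Hamming bound.


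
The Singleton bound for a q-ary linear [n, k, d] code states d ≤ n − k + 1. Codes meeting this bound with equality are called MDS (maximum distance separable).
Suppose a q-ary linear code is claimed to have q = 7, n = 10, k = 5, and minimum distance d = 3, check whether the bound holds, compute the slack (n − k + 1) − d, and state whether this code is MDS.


Singleton RHS = n − k + 1 = 6, slack = 3, bound satisfied, not MDS.

Singleton bound: d ≤ n − k + 1.
Here n = 10, k = 5, so n − k + 1 = 6.
Given d = 3, check d ≤ 6: YES.
Slack = (n − k + 1) − d = 3.
The code is NOT MDS (slack = 3 > 0).
Description: the claimed parameters are [10, 5, 3]_7; such a code would be non-MDS.


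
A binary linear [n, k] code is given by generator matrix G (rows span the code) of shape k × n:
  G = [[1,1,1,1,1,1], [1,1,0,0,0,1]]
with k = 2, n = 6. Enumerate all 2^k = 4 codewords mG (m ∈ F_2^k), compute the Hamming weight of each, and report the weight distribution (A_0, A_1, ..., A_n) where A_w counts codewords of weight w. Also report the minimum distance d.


Weight distribution: A_0 = 1, A_3 = 2, A_6 = 1. Minimum distance d = 3.

Enumerate all 2^2 = 4 messages m ∈ F_2^2.
For each, compute codeword c = mG in F_2^6, then tally its weight.
  m = 00 → c = 000000, weight = 0.
  m = 10 → c = 111111, weight = 6.
  m = 01 → c = 110001, weight = 3.
  m = 11 → c = 001110, weight = 3.
Tally weights:
  weight 0: 1 codewords.
  weight 3: 2 codewords.
  weight 6: 1 codewords.
Minimum distance d = smallest w > 0 with A_w > 0 = 3.
Sanity: Σ A_w = 4 = 2^2 = 4 ✓.


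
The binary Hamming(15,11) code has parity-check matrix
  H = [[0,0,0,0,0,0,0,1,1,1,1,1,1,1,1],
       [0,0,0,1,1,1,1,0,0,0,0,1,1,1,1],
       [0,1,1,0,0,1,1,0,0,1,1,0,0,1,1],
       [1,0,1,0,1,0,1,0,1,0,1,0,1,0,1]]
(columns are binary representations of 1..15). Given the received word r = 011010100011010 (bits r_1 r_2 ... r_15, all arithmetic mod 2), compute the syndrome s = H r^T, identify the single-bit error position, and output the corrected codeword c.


s = (1, 0, 1, 0)^T, error position = 10, corrected codeword c = 011010100111010

Compute s = H r^T mod 2 one row at a time:
  s_1 = 0 + 0 + 0 + 1 + 1 + 0 + 1 + 0 = 3 ≡ 1 (mod 2).
  s_2 = 0 + 1 + 0 + 1 + 1 + 0 + 1 + 0 = 4 ≡ 0 (mod 2).
  s_3 = 1 + 1 + 0 + 1 + 0 + 1 + 1 + 0 = 5 ≡ 1 (mod 2).
  s_4 = 0 + 1 + 1 + 1 + 0 + 1 + 0 + 0 = 4 ≡ 0 (mod 2).
s = (1, 0, 1, 0)^T — this equals column 10 of H (binary 1010), so error is at position 10.
Correct: flip bit 10 of r = 011010100011010 to get c = 011010100111010.


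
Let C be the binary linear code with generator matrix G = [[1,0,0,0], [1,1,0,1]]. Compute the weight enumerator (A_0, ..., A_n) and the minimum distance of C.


Weight distribution: A_0 = 1, A_1 = 1, A_2 = 1, A_3 = 1. Minimum distance d = 1.

Enumerate all 2^2 = 4 messages m ∈ F_2^2.
For each, compute codeword c = mG in F_2^4, then tally its weight.
  m = 00 → c = 0000, weight = 0.
  m = 10 → c = 1000, weight = 1.
  m = 01 → c = 1101, weight = 3.
  m = 11 → c = 0101, weight = 2.
Tally weights:
  weight 0: 1 codewords.
  weight 1: 1 codewords.
  weight 2: 1 codewords.
  weight 3: 1 codewords.
Minimum distance d = smallest w > 0 with A_w > 0 = 1.
Sanity: Σ A_w = 4 = 2^2 = 4 ✓.


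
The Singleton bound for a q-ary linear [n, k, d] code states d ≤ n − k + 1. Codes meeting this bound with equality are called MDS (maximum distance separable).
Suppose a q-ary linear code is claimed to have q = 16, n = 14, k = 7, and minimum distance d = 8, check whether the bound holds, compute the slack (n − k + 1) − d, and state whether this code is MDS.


Singleton RHS = n − k + 1 = 8, slack = 0, bound satisfied, MDS.

Singleton bound: d ≤ n − k + 1.
Here n = 14, k = 7, so n − k + 1 = 8.
Given d = 8, check d ≤ 8: YES.
Slack = (n − k + 1) − d = 0.
The code is MDS (slack = 0).
Description: the claimed parameters are [14, 7, 8]_16; such a code would be MDS (meets Singleton bound).


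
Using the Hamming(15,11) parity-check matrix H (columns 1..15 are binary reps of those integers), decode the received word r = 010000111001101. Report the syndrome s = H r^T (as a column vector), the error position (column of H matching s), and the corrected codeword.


s = (1, 0, 1, 0)^T, error position = 10, corrected codeword c = 010000111101101

Compute s = H r^T mod 2 one row at a time:
  s_1 = 1 + 1 + 0 + 0 + 1 + 1 + 0 + 1 = 5 ≡ 1 (mod 2).
  s_2 = 0 + 0 + 0 + 1 + 1 + 1 + 0 + 1 = 4 ≡ 0 (mod 2).
  s_3 = 1 + 0 + 0 + 1 + 0 + 0 + 0 + 1 = 3 ≡ 1 (mod 2).
  s_4 = 0 + 0 + 0 + 1 + 1 + 0 + 1 + 1 = 4 ≡ 0 (mod 2).
s = (1, 0, 1, 0)^T — this equals column 10 of H (binary 1010), so error is at position 10.
Correct: flip bit 10 of r = 010000111001101 to get c = 010000111101101.


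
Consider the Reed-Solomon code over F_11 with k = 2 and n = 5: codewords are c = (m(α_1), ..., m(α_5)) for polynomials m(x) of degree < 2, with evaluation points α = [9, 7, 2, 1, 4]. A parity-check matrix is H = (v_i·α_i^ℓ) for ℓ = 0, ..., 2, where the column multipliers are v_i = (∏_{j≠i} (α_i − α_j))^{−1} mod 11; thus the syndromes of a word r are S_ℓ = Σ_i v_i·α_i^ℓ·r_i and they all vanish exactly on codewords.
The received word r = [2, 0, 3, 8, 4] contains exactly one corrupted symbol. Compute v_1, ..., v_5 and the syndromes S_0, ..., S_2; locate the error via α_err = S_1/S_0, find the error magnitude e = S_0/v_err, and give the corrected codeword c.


S = (10, 2, 7), error at position 1, error magnitude e = 1, c = [1, 0, 3, 8, 4].

Step 1: column multipliers v_i = (∏_{j≠i}(α_i − α_j))^{−1} mod 11.
  i = 1 (α = 9): (9−7)(9−2)(9−1)(9−4) = 2·7·8·5 = 560 ≡ 10, so v_1 = 10^{−1} = 10 (mod 11).
  i = 2 (α = 7): (7−9)(7−2)(7−1)(7−4) = (−2)·5·6·3 = −180 ≡ 7, so v_2 = 7^{−1} = 8 (mod 11).
  i = 3 (α = 2): (2−9)(2−7)(2−1)(2−4) = (−7)·(−5)·1·(−2) = −70 ≡ 7, so v_3 = 7^{−1} = 8 (mod 11).
  i = 4 (α = 1): (1−9)(1−7)(1−2)(1−4) = (−8)·(−6)·(−1)·(−3) = 144 ≡ 1, so v_4 = 1^{−1} = 1 (mod 11).
  i = 5 (α = 4): (4−9)(4−7)(4−2)(4−1) = (−5)·(−3)·2·3 = 90 ≡ 2, so v_5 = 2^{−1} = 6 (mod 11).
  v = [10, 8, 8, 1, 6].
Step 2: syndromes of r = [2, 0, 3, 8, 4] (all sums mod 11).
  S_0 = Σ v_i r_i = 10·2 + 8·0 + 8·3 + 1·8 + 6·4 = 76 ≡ 10.
  S_1 = Σ v_i α_i r_i = 10·9·2 + 8·7·0 + 8·2·3 + 1·1·8 + 6·4·4 = 332 ≡ 2.
  α_i^2 mod 11 = [4, 5, 4, 1, 5].
  S_2 = Σ v_i α_i^2 r_i = 10·4·2 + 8·5·0 + 8·4·3 + 1·1·8 + 6·5·4 = 304 ≡ 7.
  S = (10, 2, 7) ≠ 0, so r is not a codeword (an error is present).
Step 3: locate the error. For a single error e at position i, S_ℓ = v_i·e·α_i^ℓ, so α_err = S_1/S_0.
  S_0^{−1} = 10^{−1} = 10 (mod 11), so α_err = 2·10 = 20 ≡ 9 = α_1. Error position i = 1.
  Consistency check: S_2/S_1 = 7·6 = 42 ≡ 9 = α_err ✓ (single-error assumption holds).
Step 4: error magnitude e = S_0/v_1 = S_0·∏_{j≠1}(α_1 − α_j) = 10·10 = 100 ≡ 1 (mod 11).
Step 5: correct position 1: c_1 = r_1 − e = 2 − 1 ≡ 1 (mod 11). Hence c = [1, 0, 3, 8, 4].
  Check: interpolating c through the α_i gives m(x) = 2 + 6·x (degree < 2) with m(α_i) = c_i for every i, so c is indeed a codeword.


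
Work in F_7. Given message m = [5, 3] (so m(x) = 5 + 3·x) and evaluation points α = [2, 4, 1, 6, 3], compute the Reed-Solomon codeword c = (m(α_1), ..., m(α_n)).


c = [4, 3, 1, 2, 0]

Message polynomial: m(x) = 5 + 3·x (mod 7).
For each evaluation point α_i, compute m(α_i) mod 7:
  α_1 = 2: Horner steps 3 → 4, so m(2) = 4.
  α_2 = 4: Horner steps 3 → 3, so m(4) = 3.
  α_3 = 1: Horner steps 3 → 1, so m(1) = 1.
  α_4 = 6: Horner steps 3 → 2, so m(6) = 2.
  α_5 = 3: Horner steps 3 → 0, so m(3) = 0.
Codeword c = [4, 3, 1, 2, 0] ∈ F_7^5.


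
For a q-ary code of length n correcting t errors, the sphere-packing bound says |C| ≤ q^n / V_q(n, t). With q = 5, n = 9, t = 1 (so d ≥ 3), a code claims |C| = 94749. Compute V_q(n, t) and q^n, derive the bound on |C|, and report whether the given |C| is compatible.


V_q(n, t) = 37, q^n = 1953125, Hamming bound = 52787, |C| = 94749 > bound (violated).

Step 1: Compute V_q(n, t) = Σ_{j=0}^1 C(n, j) (q−1)^j.
  j = 0: C(9,0)·(4)^0 = 1·1 = 1.
  j = 1: C(9,1)·(4)^1 = 9·4 = 36.
  V_q(n, t) = 1 + 36 = 37.
Step 2: q^n = 5^9 = 1953125.
Step 3: Hamming bound ⌊q^n / V_q(n,t)⌋ = ⌊1953125/37⌋ = 52787.
Step 4: Compare |C| = 94749 to 52787: violated.
The claimed |C| lies above the Hamming bound, so no 5-ary code of length 9 with d ≥ 3 can have 94749 codewords.


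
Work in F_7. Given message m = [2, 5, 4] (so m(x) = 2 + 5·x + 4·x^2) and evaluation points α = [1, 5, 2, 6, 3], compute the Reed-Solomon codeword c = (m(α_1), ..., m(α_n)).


c = [4, 1, 0, 1, 4]

Message polynomial: m(x) = 2 + 5·x + 4·x^2 (mod 7).
For each evaluation point α_i, compute m(α_i) mod 7:
  α_1 = 1: Horner steps 4 → 2 → 4, so m(1) = 4.
  α_2 = 5: Horner steps 4 → 4 → 1, so m(5) = 1.
  α_3 = 2: Horner steps 4 → 6 → 0, so m(2) = 0.
  α_4 = 6: Horner steps 4 → 1 → 1, so m(6) = 1.
  α_5 = 3: Horner steps 4 → 3 → 4, so m(3) = 4.
Codeword c = [4, 1, 0, 1, 4] ∈ F_7^5.
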